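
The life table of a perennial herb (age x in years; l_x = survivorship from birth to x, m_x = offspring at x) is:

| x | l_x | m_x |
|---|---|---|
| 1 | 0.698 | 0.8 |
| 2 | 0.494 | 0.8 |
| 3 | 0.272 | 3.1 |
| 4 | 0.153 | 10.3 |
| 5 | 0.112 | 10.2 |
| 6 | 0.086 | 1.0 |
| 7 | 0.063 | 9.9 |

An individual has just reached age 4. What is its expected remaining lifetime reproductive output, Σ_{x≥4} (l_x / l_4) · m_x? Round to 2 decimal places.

22.41

l_4 = 0.153. Conditional survival from age 4 to x is l_x / l_4.
  x=4: (0.153/0.153) × 10.3 = 10.3000
  x=5: (0.112/0.153) × 10.2 = 7.4667
  x=6: (0.086/0.153) × 1.0 = 0.5621
  x=7: (0.063/0.153) × 9.9 = 4.0765
Sum = 10.3000 + 7.4667 + 0.5621 + 4.0765 = 22.4052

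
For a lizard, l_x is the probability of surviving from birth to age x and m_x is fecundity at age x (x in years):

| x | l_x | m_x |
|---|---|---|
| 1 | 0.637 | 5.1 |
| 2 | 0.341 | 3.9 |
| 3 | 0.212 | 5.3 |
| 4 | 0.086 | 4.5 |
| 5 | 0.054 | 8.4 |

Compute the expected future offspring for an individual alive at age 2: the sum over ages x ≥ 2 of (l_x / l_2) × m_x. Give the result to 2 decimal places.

9.66

l_2 = 0.341. Conditional survival from age 2 to x is l_x / l_2.
  x=2: (0.341/0.341) × 3.9 = 3.9000
  x=3: (0.212/0.341) × 5.3 = 3.2950
  x=4: (0.086/0.341) × 4.5 = 1.1349
  x=5: (0.054/0.341) × 8.4 = 1.3302
Sum = 3.9000 + 3.2950 + 1.1349 + 1.3302 = 9.6601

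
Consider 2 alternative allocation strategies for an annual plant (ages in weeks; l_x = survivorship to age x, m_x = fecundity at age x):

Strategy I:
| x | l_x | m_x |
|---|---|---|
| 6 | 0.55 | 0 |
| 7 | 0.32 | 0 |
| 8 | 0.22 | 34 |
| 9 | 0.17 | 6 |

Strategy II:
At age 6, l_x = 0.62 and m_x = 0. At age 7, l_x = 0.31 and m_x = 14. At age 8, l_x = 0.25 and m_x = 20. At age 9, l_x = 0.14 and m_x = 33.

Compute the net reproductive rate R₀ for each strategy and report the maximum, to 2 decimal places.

13.96

Strategy I: R₀ = 0.55×0 + 0.32×0 + 0.22×34 + 0.17×6 = 8.5000
Strategy II: R₀ = 0.62×0 + 0.31×14 + 0.25×20 + 0.14×33 = 13.9600
Highest R₀: strategy II with 13.9600.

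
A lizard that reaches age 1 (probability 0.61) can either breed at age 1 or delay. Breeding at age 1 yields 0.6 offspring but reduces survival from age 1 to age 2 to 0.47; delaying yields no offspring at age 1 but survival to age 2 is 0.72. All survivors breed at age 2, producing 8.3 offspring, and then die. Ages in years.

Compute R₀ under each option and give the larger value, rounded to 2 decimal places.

breed at age 1: R₀ = 0.61 × (0.6 + 0.47 × 8.3) = 0.61 × 4.5010 = 2.7456
delay to age 2: R₀ = 0.61 × (0.72 × 8.3) = 0.61 × 5.9760 = 3.6454
Higher: delay to age 2 (3.6454).

3.65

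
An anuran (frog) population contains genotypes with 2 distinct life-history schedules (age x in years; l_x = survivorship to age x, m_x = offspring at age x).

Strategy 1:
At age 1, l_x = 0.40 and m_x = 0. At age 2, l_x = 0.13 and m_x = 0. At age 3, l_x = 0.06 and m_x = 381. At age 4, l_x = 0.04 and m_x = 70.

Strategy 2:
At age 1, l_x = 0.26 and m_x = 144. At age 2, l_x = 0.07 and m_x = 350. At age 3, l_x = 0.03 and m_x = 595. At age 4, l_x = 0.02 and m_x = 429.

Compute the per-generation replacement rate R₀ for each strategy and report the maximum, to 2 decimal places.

88.37

Strategy 1: R₀ = 0.40×0 + 0.13×0 + 0.06×381 + 0.04×70 = 25.6600
Strategy 2: R₀ = 0.26×144 + 0.07×350 + 0.03×595 + 0.02×429 = 88.3700
Highest R₀: strategy 2 with 88.3700.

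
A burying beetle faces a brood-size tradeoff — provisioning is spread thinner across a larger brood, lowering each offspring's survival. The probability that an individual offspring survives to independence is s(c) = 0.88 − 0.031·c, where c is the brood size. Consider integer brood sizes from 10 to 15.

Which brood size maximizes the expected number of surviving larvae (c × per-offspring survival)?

14

Expected surviving larvae = c × s(c):
  c=10: 10 × 0.570 = 5.700
  c=11: 11 × 0.539 = 5.929
  c=12: 12 × 0.508 = 6.096
  c=13: 13 × 0.477 = 6.201
  c=14: 14 × 0.446 = 6.244
  c=15: 15 × 0.415 = 6.225
Maximum at c = 14 (6.244 surviving larvae).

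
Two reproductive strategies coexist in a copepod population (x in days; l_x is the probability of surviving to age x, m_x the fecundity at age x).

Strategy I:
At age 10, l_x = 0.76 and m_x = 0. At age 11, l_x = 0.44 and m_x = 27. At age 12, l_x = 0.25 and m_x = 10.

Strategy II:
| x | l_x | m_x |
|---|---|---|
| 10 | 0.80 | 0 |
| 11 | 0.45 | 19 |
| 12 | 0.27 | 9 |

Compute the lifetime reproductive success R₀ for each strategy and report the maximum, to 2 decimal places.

14.38

Strategy I: R₀ = 0.76×0 + 0.44×27 + 0.25×10 = 14.3800
Strategy II: R₀ = 0.80×0 + 0.45×19 + 0.27×9 = 10.9800
Highest R₀: strategy I with 14.3800.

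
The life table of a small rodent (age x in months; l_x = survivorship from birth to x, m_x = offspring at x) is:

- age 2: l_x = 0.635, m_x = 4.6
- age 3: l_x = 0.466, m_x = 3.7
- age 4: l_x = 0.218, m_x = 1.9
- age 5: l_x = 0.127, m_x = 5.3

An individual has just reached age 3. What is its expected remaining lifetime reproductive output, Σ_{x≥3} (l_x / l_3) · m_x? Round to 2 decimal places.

l_3 = 0.466. Conditional survival from age 3 to x is l_x / l_3.
  x=3: (0.466/0.466) × 3.7 = 3.7000
  x=4: (0.218/0.466) × 1.9 = 0.8888
  x=5: (0.127/0.466) × 5.3 = 1.4444
Sum = 3.7000 + 0.8888 + 1.4444 = 6.0333

6.03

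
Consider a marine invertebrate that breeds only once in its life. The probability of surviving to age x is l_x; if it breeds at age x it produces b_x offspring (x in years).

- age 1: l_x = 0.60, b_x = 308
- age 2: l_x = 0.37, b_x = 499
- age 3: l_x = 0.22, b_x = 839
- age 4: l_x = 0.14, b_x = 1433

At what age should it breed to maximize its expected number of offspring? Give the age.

Expected offspring if breeding at age x = l_x × b_x:
  age 1: 0.60 × 308 = 184.800
  age 2: 0.37 × 499 = 184.630
  age 3: 0.22 × 839 = 184.580
  age 4: 0.14 × 1433 = 200.620
Maximum at age 4 (200.620).

4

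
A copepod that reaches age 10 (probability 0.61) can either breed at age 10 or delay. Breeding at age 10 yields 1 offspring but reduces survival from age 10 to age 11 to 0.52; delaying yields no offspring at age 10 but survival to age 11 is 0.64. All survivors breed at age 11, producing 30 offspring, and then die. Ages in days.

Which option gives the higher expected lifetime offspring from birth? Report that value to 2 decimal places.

breed at age 10: R₀ = 0.61 × (1 + 0.52 × 30) = 0.61 × 16.6000 = 10.1260
delay to age 11: R₀ = 0.61 × (0.64 × 30) = 0.61 × 19.2000 = 11.7120
Higher: delay to age 11 (11.7120).

11.71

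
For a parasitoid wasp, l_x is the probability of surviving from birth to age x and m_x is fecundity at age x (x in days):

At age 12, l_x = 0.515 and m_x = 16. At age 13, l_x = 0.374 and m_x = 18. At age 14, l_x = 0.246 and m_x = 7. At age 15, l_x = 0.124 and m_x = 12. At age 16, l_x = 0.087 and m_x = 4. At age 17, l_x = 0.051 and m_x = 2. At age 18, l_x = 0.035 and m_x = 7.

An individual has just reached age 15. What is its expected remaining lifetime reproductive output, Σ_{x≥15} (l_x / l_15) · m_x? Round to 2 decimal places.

l_15 = 0.124. Conditional survival from age 15 to x is l_x / l_15.
  x=15: (0.124/0.124) × 12 = 12.0000
  x=16: (0.087/0.124) × 4 = 2.8065
  x=17: (0.051/0.124) × 2 = 0.8226
  x=18: (0.035/0.124) × 7 = 1.9758
Sum = 12.0000 + 2.8065 + 0.8226 + 1.9758 = 17.6048

17.60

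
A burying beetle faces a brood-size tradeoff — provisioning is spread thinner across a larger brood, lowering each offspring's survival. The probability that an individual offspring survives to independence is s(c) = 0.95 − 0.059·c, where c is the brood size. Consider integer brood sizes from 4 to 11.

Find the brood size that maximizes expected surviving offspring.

8

Expected surviving offspring = c × s(c):
  c=4: 4 × 0.714 = 2.856
  c=5: 5 × 0.655 = 3.275
  c=6: 6 × 0.596 = 3.576
  c=7: 7 × 0.537 = 3.759
  c=8: 8 × 0.478 = 3.824
  c=9: 9 × 0.419 = 3.771
  c=10: 10 × 0.360 = 3.600
  c=11: 11 × 0.301 = 3.311
Maximum at c = 8 (3.824 surviving offspring).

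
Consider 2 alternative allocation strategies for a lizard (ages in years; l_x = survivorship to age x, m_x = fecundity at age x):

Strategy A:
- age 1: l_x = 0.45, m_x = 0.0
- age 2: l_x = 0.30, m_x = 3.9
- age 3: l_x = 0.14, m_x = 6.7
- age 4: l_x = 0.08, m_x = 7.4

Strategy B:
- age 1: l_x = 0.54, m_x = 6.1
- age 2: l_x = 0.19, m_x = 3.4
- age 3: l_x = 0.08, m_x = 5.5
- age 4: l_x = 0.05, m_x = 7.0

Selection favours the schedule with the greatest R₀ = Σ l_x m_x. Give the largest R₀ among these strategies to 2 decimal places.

4.73

Strategy A: R₀ = 0.45×0.0 + 0.30×3.9 + 0.14×6.7 + 0.08×7.4 = 2.7000
Strategy B: R₀ = 0.54×6.1 + 0.19×3.4 + 0.08×5.5 + 0.05×7.0 = 4.7300
Highest R₀: strategy B with 4.7300.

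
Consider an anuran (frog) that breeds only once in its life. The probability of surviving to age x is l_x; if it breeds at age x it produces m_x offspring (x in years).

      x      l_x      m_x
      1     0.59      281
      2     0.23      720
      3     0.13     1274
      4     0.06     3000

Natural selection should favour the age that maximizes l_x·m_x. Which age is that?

Expected offspring if breeding at age x = l_x × m_x:
  age 1: 0.59 × 281 = 165.790
  age 2: 0.23 × 720 = 165.600
  age 3: 0.13 × 1274 = 165.620
  age 4: 0.06 × 3000 = 180.000
Maximum at age 4 (180.000).

4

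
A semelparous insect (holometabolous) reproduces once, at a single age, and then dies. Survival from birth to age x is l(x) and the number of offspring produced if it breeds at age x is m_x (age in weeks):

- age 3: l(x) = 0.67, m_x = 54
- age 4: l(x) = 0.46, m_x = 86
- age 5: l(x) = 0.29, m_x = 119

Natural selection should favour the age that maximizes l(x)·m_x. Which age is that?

Expected offspring if breeding at age x = l(x) × m_x:
  age 3: 0.67 × 54 = 36.180
  age 4: 0.46 × 86 = 39.560
  age 5: 0.29 × 119 = 34.510
Maximum at age 4 (39.560).

4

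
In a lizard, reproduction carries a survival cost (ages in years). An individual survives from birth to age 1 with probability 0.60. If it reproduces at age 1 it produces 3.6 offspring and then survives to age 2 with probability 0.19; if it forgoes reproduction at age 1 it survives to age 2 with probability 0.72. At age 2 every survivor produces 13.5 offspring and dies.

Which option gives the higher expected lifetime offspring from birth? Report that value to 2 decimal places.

5.83

breed at age 1: R₀ = 0.60 × (3.6 + 0.19 × 13.5) = 0.60 × 6.1650 = 3.6990
delay to age 2: R₀ = 0.60 × (0.72 × 13.5) = 0.60 × 9.7200 = 5.8320
Higher: delay to age 2 (5.8320).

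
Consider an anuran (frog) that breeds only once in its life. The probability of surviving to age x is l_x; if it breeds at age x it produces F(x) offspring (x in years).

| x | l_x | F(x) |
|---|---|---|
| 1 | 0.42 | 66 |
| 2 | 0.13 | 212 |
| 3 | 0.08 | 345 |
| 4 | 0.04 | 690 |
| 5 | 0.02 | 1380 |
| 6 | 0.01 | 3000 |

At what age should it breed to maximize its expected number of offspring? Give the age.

6

Expected offspring if breeding at age x = l_x × F(x):
  age 1: 0.42 × 66 = 27.720
  age 2: 0.13 × 212 = 27.560
  age 3: 0.08 × 345 = 27.600
  age 4: 0.04 × 690 = 27.600
  age 5: 0.02 × 1380 = 27.600
  age 6: 0.01 × 3000 = 30.000
Maximum at age 6 (30.000).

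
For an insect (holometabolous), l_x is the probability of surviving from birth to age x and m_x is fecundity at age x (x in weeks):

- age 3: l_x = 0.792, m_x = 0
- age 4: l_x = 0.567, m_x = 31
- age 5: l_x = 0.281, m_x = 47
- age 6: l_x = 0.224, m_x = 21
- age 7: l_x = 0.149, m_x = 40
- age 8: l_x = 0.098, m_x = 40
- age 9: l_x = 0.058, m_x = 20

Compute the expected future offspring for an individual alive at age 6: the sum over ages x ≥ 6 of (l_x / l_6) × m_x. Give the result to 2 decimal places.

70.29

l_6 = 0.224. Conditional survival from age 6 to x is l_x / l_6.
  x=6: (0.224/0.224) × 21 = 21.0000
  x=7: (0.149/0.224) × 40 = 26.6071
  x=8: (0.098/0.224) × 40 = 17.5000
  x=9: (0.058/0.224) × 20 = 5.1786
Sum = 21.0000 + 26.6071 + 17.5000 + 5.1786 = 70.2857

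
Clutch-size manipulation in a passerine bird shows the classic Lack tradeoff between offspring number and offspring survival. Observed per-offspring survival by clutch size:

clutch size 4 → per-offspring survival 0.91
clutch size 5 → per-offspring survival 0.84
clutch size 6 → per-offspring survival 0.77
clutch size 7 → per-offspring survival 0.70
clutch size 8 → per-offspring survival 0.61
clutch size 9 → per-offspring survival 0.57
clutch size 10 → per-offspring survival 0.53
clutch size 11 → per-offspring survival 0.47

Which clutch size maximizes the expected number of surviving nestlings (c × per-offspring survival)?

Expected surviving nestlings = c × s(c):
  c=4: 4 × 0.91 = 3.640
  c=5: 5 × 0.84 = 4.200
  c=6: 6 × 0.77 = 4.620
  c=7: 7 × 0.70 = 4.900
  c=8: 8 × 0.61 = 4.880
  c=9: 9 × 0.57 = 5.130
  c=10: 10 × 0.53 = 5.300
  c=11: 11 × 0.47 = 5.170
Maximum at c = 10 (5.300 surviving nestlings).

10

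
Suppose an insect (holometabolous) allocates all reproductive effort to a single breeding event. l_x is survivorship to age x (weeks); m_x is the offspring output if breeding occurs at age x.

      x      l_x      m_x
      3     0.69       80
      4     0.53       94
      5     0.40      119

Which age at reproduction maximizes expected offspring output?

Expected offspring if breeding at age x = l_x × m_x:
  age 3: 0.69 × 80 = 55.200
  age 4: 0.53 × 94 = 49.820
  age 5: 0.40 × 119 = 47.600
Maximum at age 3 (55.200).

3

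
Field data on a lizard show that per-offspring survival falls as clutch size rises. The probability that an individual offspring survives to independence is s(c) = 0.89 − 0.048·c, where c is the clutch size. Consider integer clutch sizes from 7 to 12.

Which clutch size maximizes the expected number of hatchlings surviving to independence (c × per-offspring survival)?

9

Expected hatchlings surviving to independence = c × s(c):
  c=7: 7 × 0.554 = 3.878
  c=8: 8 × 0.506 = 4.048
  c=9: 9 × 0.458 = 4.122
  c=10: 10 × 0.410 = 4.100
  c=11: 11 × 0.362 = 3.982
  c=12: 12 × 0.314 = 3.768
Maximum at c = 9 (4.122 hatchlings surviving to independence).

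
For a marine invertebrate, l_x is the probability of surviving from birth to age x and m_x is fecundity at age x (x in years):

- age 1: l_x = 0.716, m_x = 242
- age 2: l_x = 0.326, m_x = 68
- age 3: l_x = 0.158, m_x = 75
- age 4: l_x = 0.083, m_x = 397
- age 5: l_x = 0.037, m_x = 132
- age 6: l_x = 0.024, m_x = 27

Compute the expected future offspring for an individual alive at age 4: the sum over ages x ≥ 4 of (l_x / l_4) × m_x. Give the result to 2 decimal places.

l_4 = 0.083. Conditional survival from age 4 to x is l_x / l_4.
  x=4: (0.083/0.083) × 397 = 397.0000
  x=5: (0.037/0.083) × 132 = 58.8434
  x=6: (0.024/0.083) × 27 = 7.8072
Sum = 397.0000 + 58.8434 + 7.8072 = 463.6506

463.65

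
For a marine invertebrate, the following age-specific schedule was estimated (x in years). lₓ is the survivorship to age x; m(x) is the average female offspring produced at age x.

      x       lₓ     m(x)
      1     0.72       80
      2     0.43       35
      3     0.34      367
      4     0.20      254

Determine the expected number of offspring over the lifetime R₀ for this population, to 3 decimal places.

248.230

R₀ = Σ lₓ m(x):
  age 1: 0.72 × 80 = 57.6000
  age 2: 0.43 × 35 = 15.0500
  age 3: 0.34 × 367 = 124.7800
  age 4: 0.20 × 254 = 50.8000
R₀ = 57.6000 + 15.0500 + 124.7800 + 50.8000 = 248.2300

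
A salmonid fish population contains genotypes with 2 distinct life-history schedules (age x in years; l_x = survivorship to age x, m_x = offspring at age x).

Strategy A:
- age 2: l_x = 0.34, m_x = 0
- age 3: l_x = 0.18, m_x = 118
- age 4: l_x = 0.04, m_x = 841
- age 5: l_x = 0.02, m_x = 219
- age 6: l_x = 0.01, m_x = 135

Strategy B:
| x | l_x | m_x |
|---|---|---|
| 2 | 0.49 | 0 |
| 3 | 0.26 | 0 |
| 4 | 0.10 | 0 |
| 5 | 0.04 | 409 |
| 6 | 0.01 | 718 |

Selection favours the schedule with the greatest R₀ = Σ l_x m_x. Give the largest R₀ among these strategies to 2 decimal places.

Strategy A: R₀ = 0.34×0 + 0.18×118 + 0.04×841 + 0.02×219 + 0.01×135 = 60.6100
Strategy B: R₀ = 0.49×0 + 0.26×0 + 0.10×0 + 0.04×409 + 0.01×718 = 23.5400
Highest R₀: strategy A with 60.6100.

60.61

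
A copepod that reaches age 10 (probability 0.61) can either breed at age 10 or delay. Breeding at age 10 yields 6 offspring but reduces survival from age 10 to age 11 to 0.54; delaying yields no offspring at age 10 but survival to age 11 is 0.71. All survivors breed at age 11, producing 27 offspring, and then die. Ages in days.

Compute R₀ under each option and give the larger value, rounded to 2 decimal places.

12.55

breed at age 10: R₀ = 0.61 × (6 + 0.54 × 27) = 0.61 × 20.5800 = 12.5538
delay to age 11: R₀ = 0.61 × (0.71 × 27) = 0.61 × 19.1700 = 11.6937
Higher: breed at age 10 (12.5538).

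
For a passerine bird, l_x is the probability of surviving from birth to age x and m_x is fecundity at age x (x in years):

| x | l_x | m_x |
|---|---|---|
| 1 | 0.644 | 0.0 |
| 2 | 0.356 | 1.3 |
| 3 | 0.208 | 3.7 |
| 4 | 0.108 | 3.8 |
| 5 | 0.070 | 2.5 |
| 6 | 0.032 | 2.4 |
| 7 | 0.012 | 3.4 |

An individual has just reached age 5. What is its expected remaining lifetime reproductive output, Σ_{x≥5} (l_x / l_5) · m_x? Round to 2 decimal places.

l_5 = 0.070. Conditional survival from age 5 to x is l_x / l_5.
  x=5: (0.070/0.070) × 2.5 = 2.5000
  x=6: (0.032/0.070) × 2.4 = 1.0971
  x=7: (0.012/0.070) × 3.4 = 0.5829
Sum = 2.5000 + 1.0971 + 0.5829 = 4.1800

4.18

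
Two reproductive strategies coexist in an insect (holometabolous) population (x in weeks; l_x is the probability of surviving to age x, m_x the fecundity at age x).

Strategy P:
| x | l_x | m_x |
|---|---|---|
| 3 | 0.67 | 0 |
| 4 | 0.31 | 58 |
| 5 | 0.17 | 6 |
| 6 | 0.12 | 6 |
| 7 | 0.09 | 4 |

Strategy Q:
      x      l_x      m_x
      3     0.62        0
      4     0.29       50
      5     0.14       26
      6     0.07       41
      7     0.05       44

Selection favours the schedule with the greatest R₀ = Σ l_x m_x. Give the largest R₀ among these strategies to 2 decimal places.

Strategy P: R₀ = 0.67×0 + 0.31×58 + 0.17×6 + 0.12×6 + 0.09×4 = 20.0800
Strategy Q: R₀ = 0.62×0 + 0.29×50 + 0.14×26 + 0.07×41 + 0.05×44 = 23.2100
Highest R₀: strategy Q with 23.2100.

23.21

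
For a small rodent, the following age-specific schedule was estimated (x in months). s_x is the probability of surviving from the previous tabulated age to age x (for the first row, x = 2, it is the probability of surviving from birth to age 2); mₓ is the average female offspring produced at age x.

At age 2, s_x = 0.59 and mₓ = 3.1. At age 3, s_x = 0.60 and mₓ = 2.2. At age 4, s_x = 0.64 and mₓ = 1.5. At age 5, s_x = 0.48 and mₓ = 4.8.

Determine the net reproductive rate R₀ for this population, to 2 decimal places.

Survivorship from birth: l_x = s_2·s_3·…·s_x.
  l_2 = 0.59000
  l_3 = 0.35400
  l_4 = 0.22656
  l_5 = 0.10875
R₀ = Σ l_x mₓ:
  age 2: 0.59000 × 3.1 = 1.8290
  age 3: 0.35400 × 2.2 = 0.7788
  age 4: 0.22656 × 1.5 = 0.3398
  age 5: 0.10875 × 4.8 = 0.5220
R₀ = 1.8290 + 0.7788 + 0.3398 + 0.5220 = 3.4696

3.47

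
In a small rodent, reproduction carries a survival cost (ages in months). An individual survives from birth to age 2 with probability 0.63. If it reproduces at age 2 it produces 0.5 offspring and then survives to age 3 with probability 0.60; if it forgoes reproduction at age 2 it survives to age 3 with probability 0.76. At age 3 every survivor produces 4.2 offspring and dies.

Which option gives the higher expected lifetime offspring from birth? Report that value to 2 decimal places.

breed at age 2: R₀ = 0.63 × (0.5 + 0.60 × 4.2) = 0.63 × 3.0200 = 1.9026
delay to age 3: R₀ = 0.63 × (0.76 × 4.2) = 0.63 × 3.1920 = 2.0110
Higher: delay to age 3 (2.0110).

2.01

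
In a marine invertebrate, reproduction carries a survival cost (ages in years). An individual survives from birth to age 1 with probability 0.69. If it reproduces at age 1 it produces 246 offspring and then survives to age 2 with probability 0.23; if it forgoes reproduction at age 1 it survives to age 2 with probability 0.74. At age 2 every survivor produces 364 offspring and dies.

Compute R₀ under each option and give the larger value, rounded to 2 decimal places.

227.51

breed at age 1: R₀ = 0.69 × (246 + 0.23 × 364) = 0.69 × 329.7200 = 227.5068
delay to age 2: R₀ = 0.69 × (0.74 × 364) = 0.69 × 269.3600 = 185.8584
Higher: breed at age 1 (227.5068).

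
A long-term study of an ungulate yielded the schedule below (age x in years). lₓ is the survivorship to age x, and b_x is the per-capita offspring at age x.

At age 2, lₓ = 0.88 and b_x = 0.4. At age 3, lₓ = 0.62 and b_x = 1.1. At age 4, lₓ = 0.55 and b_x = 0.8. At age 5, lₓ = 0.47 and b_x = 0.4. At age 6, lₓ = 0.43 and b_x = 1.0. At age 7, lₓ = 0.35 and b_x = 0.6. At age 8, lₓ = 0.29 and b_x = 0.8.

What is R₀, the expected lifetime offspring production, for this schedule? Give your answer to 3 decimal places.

2.534

R₀ = Σ lₓ b_x:
  age 2: 0.88 × 0.4 = 0.3520
  age 3: 0.62 × 1.1 = 0.6820
  age 4: 0.55 × 0.8 = 0.4400
  age 5: 0.47 × 0.4 = 0.1880
  age 6: 0.43 × 1.0 = 0.4300
  age 7: 0.35 × 0.6 = 0.2100
  age 8: 0.29 × 0.8 = 0.2320
R₀ = 0.3520 + 0.6820 + 0.4400 + 0.1880 + 0.4300 + 0.2100 + 0.2320 = 2.5340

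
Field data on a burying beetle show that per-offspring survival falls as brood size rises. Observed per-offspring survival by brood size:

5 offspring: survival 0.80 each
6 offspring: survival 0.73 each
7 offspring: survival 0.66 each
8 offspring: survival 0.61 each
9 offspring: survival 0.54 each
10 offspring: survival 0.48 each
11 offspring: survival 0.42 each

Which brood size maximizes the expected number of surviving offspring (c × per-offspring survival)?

Expected surviving offspring = c × s(c):
  c=5: 5 × 0.80 = 4.000
  c=6: 6 × 0.73 = 4.380
  c=7: 7 × 0.66 = 4.620
  c=8: 8 × 0.61 = 4.880
  c=9: 9 × 0.54 = 4.860
  c=10: 10 × 0.48 = 4.800
  c=11: 11 × 0.42 = 4.620
Maximum at c = 8 (4.880 surviving offspring).

8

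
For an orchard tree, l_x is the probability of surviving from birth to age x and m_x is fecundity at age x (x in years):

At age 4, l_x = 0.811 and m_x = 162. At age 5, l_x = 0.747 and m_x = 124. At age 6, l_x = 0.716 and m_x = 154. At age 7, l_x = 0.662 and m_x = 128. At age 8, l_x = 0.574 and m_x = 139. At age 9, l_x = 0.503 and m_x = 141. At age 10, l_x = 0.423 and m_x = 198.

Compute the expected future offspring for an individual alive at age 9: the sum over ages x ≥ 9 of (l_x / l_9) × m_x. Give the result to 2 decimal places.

l_9 = 0.503. Conditional survival from age 9 to x is l_x / l_9.
  x=9: (0.503/0.503) × 141 = 141.0000
  x=10: (0.423/0.503) × 198 = 166.5089
Sum = 141.0000 + 166.5089 = 307.5089

307.51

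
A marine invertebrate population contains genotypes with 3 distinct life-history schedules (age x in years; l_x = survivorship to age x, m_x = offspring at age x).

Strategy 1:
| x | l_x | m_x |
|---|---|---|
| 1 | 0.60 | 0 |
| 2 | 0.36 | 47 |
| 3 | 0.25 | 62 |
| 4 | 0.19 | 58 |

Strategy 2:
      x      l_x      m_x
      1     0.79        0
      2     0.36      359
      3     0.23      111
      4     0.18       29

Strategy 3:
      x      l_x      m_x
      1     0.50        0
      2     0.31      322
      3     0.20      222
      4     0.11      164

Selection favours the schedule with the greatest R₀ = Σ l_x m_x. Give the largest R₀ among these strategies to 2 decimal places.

Strategy 1: R₀ = 0.60×0 + 0.36×47 + 0.25×62 + 0.19×58 = 43.4400
Strategy 2: R₀ = 0.79×0 + 0.36×359 + 0.23×111 + 0.18×29 = 159.9900
Strategy 3: R₀ = 0.50×0 + 0.31×322 + 0.20×222 + 0.11×164 = 162.2600
Highest R₀: strategy 3 with 162.2600.

162.26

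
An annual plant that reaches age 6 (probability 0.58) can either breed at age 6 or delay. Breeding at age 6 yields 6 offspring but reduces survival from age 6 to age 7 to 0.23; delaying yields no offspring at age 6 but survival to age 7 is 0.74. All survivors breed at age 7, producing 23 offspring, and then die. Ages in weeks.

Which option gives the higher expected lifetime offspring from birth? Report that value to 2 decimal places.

9.87

breed at age 6: R₀ = 0.58 × (6 + 0.23 × 23) = 0.58 × 11.2900 = 6.5482
delay to age 7: R₀ = 0.58 × (0.74 × 23) = 0.58 × 17.0200 = 9.8716
Higher: delay to age 7 (9.8716).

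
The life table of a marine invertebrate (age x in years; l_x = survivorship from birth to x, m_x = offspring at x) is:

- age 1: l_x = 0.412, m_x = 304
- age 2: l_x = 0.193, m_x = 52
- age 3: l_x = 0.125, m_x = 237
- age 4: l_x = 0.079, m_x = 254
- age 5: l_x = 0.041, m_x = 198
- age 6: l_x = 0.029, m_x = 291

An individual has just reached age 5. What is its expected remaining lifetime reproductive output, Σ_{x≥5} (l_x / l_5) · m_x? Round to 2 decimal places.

l_5 = 0.041. Conditional survival from age 5 to x is l_x / l_5.
  x=5: (0.041/0.041) × 198 = 198.0000
  x=6: (0.029/0.041) × 291 = 205.8293
Sum = 198.0000 + 205.8293 = 403.8293

403.83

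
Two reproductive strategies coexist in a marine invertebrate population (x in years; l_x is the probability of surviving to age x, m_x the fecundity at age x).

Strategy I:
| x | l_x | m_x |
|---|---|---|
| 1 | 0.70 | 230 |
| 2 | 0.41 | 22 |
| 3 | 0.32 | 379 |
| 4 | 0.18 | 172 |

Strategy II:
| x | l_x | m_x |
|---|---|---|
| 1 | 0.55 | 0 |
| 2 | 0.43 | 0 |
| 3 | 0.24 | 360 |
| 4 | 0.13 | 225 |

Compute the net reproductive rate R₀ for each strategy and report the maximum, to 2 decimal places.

322.26

Strategy I: R₀ = 0.70×230 + 0.41×22 + 0.32×379 + 0.18×172 = 322.2600
Strategy II: R₀ = 0.55×0 + 0.43×0 + 0.24×360 + 0.13×225 = 115.6500
Highest R₀: strategy I with 322.2600.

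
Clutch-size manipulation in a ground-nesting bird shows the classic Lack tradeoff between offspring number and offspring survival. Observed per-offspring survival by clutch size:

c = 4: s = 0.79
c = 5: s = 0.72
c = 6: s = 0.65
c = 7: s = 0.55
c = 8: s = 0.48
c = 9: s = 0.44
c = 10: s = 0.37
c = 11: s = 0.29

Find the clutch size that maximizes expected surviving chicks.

9

Expected surviving chicks = c × s(c):
  c=4: 4 × 0.79 = 3.160
  c=5: 5 × 0.72 = 3.600
  c=6: 6 × 0.65 = 3.900
  c=7: 7 × 0.55 = 3.850
  c=8: 8 × 0.48 = 3.840
  c=9: 9 × 0.44 = 3.960
  c=10: 10 × 0.37 = 3.700
  c=11: 11 × 0.29 = 3.190
Maximum at c = 9 (3.960 surviving chicks).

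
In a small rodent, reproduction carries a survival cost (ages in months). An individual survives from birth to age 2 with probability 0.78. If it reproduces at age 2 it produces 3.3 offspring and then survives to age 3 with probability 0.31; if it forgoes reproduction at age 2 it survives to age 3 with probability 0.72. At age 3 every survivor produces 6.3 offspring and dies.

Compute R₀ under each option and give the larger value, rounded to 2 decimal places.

breed at age 2: R₀ = 0.78 × (3.3 + 0.31 × 6.3) = 0.78 × 5.2530 = 4.0973
delay to age 3: R₀ = 0.78 × (0.72 × 6.3) = 0.78 × 4.5360 = 3.5381
Higher: breed at age 2 (4.0973).

4.10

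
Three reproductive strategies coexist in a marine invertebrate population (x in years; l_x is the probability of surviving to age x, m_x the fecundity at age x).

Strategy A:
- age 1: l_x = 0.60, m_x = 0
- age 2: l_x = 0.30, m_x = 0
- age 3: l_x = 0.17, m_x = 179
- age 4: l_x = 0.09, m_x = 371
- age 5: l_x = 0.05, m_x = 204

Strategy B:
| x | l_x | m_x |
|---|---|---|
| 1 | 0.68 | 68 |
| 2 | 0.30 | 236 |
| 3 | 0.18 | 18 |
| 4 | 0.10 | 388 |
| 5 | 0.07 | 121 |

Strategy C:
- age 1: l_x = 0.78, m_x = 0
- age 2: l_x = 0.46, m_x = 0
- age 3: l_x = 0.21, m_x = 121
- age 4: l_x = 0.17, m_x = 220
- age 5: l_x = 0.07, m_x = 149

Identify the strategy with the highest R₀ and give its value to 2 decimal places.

167.55

Strategy A: R₀ = 0.60×0 + 0.30×0 + 0.17×179 + 0.09×371 + 0.05×204 = 74.0200
Strategy B: R₀ = 0.68×68 + 0.30×236 + 0.18×18 + 0.10×388 + 0.07×121 = 167.5500
Strategy C: R₀ = 0.78×0 + 0.46×0 + 0.21×121 + 0.17×220 + 0.07×149 = 73.2400
Highest R₀: strategy B with 167.5500.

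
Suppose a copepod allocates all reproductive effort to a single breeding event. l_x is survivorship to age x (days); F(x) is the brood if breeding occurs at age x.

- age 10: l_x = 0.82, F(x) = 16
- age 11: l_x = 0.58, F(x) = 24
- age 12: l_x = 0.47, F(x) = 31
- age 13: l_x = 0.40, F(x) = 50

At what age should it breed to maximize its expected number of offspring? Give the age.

13

Expected offspring if breeding at age x = l_x × F(x):
  age 10: 0.82 × 16 = 13.120
  age 11: 0.58 × 24 = 13.920
  age 12: 0.47 × 31 = 14.570
  age 13: 0.40 × 50 = 20.000
Maximum at age 13 (20.000).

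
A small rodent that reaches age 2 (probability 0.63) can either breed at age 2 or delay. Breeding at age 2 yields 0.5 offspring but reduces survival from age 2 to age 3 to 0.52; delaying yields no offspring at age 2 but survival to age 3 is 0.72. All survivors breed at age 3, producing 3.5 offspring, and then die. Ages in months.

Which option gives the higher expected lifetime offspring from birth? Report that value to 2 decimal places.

breed at age 2: R₀ = 0.63 × (0.5 + 0.52 × 3.5) = 0.63 × 2.3200 = 1.4616
delay to age 3: R₀ = 0.63 × (0.72 × 3.5) = 0.63 × 2.5200 = 1.5876
Higher: delay to age 3 (1.5876).

1.59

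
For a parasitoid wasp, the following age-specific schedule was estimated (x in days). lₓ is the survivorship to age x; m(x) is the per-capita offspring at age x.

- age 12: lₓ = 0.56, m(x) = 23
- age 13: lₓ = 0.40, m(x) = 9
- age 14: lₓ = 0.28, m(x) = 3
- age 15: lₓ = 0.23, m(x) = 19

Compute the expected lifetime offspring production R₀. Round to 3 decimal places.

21.690

R₀ = Σ lₓ m(x):
  age 12: 0.56 × 23 = 12.8800
  age 13: 0.40 × 9 = 3.6000
  age 14: 0.28 × 3 = 0.8400
  age 15: 0.23 × 19 = 4.3700
R₀ = 12.8800 + 3.6000 + 0.8400 + 4.3700 = 21.6900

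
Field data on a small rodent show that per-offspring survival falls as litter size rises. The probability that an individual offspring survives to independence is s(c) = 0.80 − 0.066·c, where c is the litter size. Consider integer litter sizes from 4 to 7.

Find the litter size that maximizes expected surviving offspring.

Expected surviving offspring = c × s(c):
  c=4: 4 × 0.536 = 2.144
  c=5: 5 × 0.470 = 2.350
  c=6: 6 × 0.404 = 2.424
  c=7: 7 × 0.338 = 2.366
Maximum at c = 6 (2.424 surviving offspring).

6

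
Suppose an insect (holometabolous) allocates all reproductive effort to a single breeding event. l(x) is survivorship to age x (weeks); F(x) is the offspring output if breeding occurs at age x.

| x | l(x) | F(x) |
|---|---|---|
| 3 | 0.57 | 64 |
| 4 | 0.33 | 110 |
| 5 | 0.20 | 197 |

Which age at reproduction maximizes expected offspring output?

5

Expected offspring if breeding at age x = l(x) × F(x):
  age 3: 0.57 × 64 = 36.480
  age 4: 0.33 × 110 = 36.300
  age 5: 0.20 × 197 = 39.400
Maximum at age 5 (39.400).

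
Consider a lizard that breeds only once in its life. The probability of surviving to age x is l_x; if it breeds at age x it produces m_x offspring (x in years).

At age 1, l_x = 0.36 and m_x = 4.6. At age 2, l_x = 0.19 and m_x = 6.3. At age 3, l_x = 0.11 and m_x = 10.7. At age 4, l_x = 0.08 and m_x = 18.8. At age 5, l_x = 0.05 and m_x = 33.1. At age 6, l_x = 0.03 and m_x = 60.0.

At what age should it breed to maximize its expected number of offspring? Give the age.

Expected offspring if breeding at age x = l_x × m_x:
  age 1: 0.36 × 4.6 = 1.656
  age 2: 0.19 × 6.3 = 1.197
  age 3: 0.11 × 10.7 = 1.177
  age 4: 0.08 × 18.8 = 1.504
  age 5: 0.05 × 33.1 = 1.655
  age 6: 0.03 × 60.0 = 1.800
Maximum at age 6 (1.800).

6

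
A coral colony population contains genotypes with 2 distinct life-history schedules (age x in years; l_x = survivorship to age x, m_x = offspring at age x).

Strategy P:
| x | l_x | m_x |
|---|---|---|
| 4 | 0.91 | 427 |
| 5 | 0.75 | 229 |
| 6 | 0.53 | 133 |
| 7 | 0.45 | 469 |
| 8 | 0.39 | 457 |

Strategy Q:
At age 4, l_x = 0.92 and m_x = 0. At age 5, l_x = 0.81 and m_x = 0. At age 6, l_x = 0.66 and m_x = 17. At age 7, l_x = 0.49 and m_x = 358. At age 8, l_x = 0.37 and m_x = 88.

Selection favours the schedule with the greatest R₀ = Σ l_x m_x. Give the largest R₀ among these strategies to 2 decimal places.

1020.09

Strategy P: R₀ = 0.91×427 + 0.75×229 + 0.53×133 + 0.45×469 + 0.39×457 = 1020.0900
Strategy Q: R₀ = 0.92×0 + 0.81×0 + 0.66×17 + 0.49×358 + 0.37×88 = 219.2000
Highest R₀: strategy P with 1020.0900.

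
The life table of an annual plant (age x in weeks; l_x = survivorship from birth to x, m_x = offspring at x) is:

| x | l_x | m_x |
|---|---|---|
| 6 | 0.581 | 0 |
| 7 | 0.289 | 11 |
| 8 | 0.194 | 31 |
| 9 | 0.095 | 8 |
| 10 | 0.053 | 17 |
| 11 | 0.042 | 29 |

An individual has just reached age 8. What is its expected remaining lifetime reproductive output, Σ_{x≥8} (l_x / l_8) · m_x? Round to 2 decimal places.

l_8 = 0.194. Conditional survival from age 8 to x is l_x / l_8.
  x=8: (0.194/0.194) × 31 = 31.0000
  x=9: (0.095/0.194) × 8 = 3.9175
  x=10: (0.053/0.194) × 17 = 4.6443
  x=11: (0.042/0.194) × 29 = 6.2784
Sum = 31.0000 + 3.9175 + 4.6443 + 6.2784 = 45.8402

45.84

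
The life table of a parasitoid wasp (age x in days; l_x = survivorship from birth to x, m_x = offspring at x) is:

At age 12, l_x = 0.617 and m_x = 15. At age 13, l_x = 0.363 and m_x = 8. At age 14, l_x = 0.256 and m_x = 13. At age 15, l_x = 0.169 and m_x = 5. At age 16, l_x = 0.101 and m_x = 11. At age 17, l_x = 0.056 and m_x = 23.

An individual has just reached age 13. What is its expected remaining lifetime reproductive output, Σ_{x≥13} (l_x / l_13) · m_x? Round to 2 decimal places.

26.10

l_13 = 0.363. Conditional survival from age 13 to x is l_x / l_13.
  x=13: (0.363/0.363) × 8 = 8.0000
  x=14: (0.256/0.363) × 13 = 9.1680
  x=15: (0.169/0.363) × 5 = 2.3278
  x=16: (0.101/0.363) × 11 = 3.0606
  x=17: (0.056/0.363) × 23 = 3.5482
Sum = 8.0000 + 9.1680 + 2.3278 + 3.0606 + 3.5482 = 26.1047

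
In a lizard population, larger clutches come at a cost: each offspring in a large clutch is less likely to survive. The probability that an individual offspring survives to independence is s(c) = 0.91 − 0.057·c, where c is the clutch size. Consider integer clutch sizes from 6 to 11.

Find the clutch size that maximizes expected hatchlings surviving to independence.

8

Expected hatchlings surviving to independence = c × s(c):
  c=6: 6 × 0.568 = 3.408
  c=7: 7 × 0.511 = 3.577
  c=8: 8 × 0.454 = 3.632
  c=9: 9 × 0.397 = 3.573
  c=10: 10 × 0.340 = 3.400
  c=11: 11 × 0.283 = 3.113
Maximum at c = 8 (3.632 hatchlings surviving to independence).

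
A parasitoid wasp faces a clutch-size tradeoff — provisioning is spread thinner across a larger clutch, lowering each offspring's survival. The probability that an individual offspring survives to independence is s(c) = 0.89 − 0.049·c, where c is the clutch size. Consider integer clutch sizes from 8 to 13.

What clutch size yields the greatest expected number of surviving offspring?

Expected surviving offspring = c × s(c):
  c=8: 8 × 0.498 = 3.984
  c=9: 9 × 0.449 = 4.041
  c=10: 10 × 0.400 = 4.000
  c=11: 11 × 0.351 = 3.861
  c=12: 12 × 0.302 = 3.624
  c=13: 13 × 0.253 = 3.289
Maximum at c = 9 (4.041 surviving offspring).

9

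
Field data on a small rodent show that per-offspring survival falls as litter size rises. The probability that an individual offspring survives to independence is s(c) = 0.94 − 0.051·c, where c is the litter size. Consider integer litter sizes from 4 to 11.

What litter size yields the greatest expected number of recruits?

Expected recruits = c × s(c):
  c=4: 4 × 0.736 = 2.944
  c=5: 5 × 0.685 = 3.425
  c=6: 6 × 0.634 = 3.804
  c=7: 7 × 0.583 = 4.081
  c=8: 8 × 0.532 = 4.256
  c=9: 9 × 0.481 = 4.329
  c=10: 10 × 0.430 = 4.300
  c=11: 11 × 0.379 = 4.169
Maximum at c = 9 (4.329 recruits).

9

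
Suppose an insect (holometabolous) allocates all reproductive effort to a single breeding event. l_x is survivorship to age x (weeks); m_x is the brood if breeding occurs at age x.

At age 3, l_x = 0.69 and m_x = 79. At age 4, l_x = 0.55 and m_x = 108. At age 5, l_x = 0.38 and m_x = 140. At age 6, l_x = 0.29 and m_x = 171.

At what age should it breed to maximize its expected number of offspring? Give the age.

Expected offspring if breeding at age x = l_x × m_x:
  age 3: 0.69 × 79 = 54.510
  age 4: 0.55 × 108 = 59.400
  age 5: 0.38 × 140 = 53.200
  age 6: 0.29 × 171 = 49.590
Maximum at age 4 (59.400).

4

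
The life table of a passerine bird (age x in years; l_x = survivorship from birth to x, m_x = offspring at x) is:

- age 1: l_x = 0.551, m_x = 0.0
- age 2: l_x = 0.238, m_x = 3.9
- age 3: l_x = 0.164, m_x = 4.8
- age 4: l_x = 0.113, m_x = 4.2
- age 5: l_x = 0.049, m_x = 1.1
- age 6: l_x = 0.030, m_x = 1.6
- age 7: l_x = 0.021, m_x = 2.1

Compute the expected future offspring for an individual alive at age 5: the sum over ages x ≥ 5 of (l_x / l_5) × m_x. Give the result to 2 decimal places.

l_5 = 0.049. Conditional survival from age 5 to x is l_x / l_5.
  x=5: (0.049/0.049) × 1.1 = 1.1000
  x=6: (0.030/0.049) × 1.6 = 0.9796
  x=7: (0.021/0.049) × 2.1 = 0.9000
Sum = 1.1000 + 0.9796 + 0.9000 = 2.9796

2.98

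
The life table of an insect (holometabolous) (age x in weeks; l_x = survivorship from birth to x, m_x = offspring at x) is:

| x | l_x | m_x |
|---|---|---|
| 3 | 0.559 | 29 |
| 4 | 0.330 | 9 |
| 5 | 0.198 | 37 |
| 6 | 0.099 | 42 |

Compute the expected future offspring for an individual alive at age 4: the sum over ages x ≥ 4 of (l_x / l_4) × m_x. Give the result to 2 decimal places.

l_4 = 0.330. Conditional survival from age 4 to x is l_x / l_4.
  x=4: (0.330/0.330) × 9 = 9.0000
  x=5: (0.198/0.330) × 37 = 22.2000
  x=6: (0.099/0.330) × 42 = 12.6000
Sum = 9.0000 + 22.2000 + 12.6000 = 43.8000

43.80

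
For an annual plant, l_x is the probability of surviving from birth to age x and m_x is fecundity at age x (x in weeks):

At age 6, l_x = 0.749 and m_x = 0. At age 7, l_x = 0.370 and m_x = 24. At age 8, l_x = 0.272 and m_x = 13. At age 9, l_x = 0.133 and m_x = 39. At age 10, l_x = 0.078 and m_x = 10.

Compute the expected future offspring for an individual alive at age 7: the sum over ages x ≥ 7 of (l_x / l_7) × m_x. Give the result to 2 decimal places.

l_7 = 0.370. Conditional survival from age 7 to x is l_x / l_7.
  x=7: (0.370/0.370) × 24 = 24.0000
  x=8: (0.272/0.370) × 13 = 9.5568
  x=9: (0.133/0.370) × 39 = 14.0189
  x=10: (0.078/0.370) × 10 = 2.1081
Sum = 24.0000 + 9.5568 + 14.0189 + 2.1081 = 49.6838

49.68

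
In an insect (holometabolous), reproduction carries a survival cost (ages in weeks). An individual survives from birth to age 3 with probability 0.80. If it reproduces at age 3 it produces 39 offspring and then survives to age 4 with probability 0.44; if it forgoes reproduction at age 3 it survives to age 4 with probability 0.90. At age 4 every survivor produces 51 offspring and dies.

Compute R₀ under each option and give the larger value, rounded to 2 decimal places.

49.15

breed at age 3: R₀ = 0.80 × (39 + 0.44 × 51) = 0.80 × 61.4400 = 49.1520
delay to age 4: R₀ = 0.80 × (0.90 × 51) = 0.80 × 45.9000 = 36.7200
Higher: breed at age 3 (49.1520).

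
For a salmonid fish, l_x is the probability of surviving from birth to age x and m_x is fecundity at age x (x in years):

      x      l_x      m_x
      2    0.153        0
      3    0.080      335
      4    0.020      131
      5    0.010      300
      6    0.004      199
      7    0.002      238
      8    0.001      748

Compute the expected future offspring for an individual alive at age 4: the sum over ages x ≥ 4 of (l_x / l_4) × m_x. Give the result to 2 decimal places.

382.00

l_4 = 0.020. Conditional survival from age 4 to x is l_x / l_4.
  x=4: (0.020/0.020) × 131 = 131.0000
  x=5: (0.010/0.020) × 300 = 150.0000
  x=6: (0.004/0.020) × 199 = 39.8000
  x=7: (0.002/0.020) × 238 = 23.8000
  x=8: (0.001/0.020) × 748 = 37.4000
Sum = 131.0000 + 150.0000 + 39.8000 + 23.8000 + 37.4000 = 382.0000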